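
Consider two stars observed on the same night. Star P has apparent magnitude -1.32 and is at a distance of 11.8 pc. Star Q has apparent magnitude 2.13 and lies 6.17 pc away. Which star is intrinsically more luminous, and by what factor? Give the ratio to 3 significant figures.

Star P is more luminous, by a factor of 87.7.

Star P: M = m − 5 log₁₀ d + 5 = -1.32 − 5·1.0719 + 5 = -1.679
Star Q: M = m − 5 log₁₀ d + 5 = 2.13 − 5·0.7903 + 5 = 3.179
ΔM = M_P − M_Q = -1.679 − (3.179) = -4.858; smaller M is more luminous → Star P.
L ratio = 10^(0.4 |ΔM|) = 10^1.943 = 87.74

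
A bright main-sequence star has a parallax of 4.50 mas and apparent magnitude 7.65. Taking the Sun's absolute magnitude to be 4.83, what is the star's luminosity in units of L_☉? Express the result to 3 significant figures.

d = 1/p = 1000/4.50 mas = 222.2 pc
M = m − 5 log₁₀ d + 5 = 7.65 − 5·2.3468 + 5 = 0.916
M − M_☉ = 0.916 − 4.83 = -3.914
L/L_☉ = 10^(−0.4 × -3.914) = 36.78

L/L_☉ ≈ 36.8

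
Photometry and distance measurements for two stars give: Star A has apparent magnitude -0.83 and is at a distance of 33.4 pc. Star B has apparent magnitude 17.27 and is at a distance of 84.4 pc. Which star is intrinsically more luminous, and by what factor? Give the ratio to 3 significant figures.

Star A is more luminous, by a factor of 2.72×10^6.

Star A: M = m − 5 log₁₀ d + 5 = -0.83 − 5·1.5237 + 5 = -3.449
Star B: M = m − 5 log₁₀ d + 5 = 17.27 − 5·1.9263 + 5 = 12.638
ΔM = M_A − M_B = -3.449 − (12.638) = -16.087; smaller M is more luminous → Star A.
L ratio = 10^(0.4 |ΔM|) = 10^6.435 = 2.721×10^6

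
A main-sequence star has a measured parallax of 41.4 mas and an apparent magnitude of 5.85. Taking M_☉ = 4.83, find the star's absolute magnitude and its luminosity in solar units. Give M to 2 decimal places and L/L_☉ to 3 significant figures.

d = 1/p = 1000/41.4 mas = 24.15 pc
M = m − 5 log₁₀ d + 5 = 5.85 − 5·1.3830 + 5 = 3.935
M − M_☉ = 3.935 − 4.83 = -0.895
L/L_☉ = 10^(−0.4 × -0.895) = 2.280

M ≈ 3.94; L/L_☉ ≈ 2.28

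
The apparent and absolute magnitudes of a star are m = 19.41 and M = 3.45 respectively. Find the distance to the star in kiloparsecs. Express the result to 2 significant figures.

d ≈ 16 kpc

Distance modulus: m − M = 19.41 − (3.45) = 15.960
m − M = 5 log₁₀ d − 5
log₁₀ d = (m − M)/5 + 1 = 4.1920
d = 10^4.1920 = 15560 pc
= 15.56 kpc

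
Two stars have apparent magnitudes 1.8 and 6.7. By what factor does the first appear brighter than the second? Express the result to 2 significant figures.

91

Δm = 1.8 − (6.7) = -4.9
Flux ratio = 10^(−0.4 Δm) = 10^(−0.4 × -4.9) = 10^1.960 = 91.20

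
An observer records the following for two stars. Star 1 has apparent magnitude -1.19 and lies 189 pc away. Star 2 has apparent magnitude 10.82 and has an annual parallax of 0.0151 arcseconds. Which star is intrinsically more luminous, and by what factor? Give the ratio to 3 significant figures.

Star 1 is more luminous, by a factor of 519000.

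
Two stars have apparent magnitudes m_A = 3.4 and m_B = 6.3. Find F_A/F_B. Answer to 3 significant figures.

F_A/F_B ≈ 14.5

Δm = 3.4 − (6.3) = -2.9
Flux ratio = 10^(−0.4 Δm) = 10^(−0.4 × -2.9) = 10^1.160 = 14.45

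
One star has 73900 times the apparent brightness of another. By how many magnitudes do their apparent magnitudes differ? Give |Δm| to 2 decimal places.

Pogson: Δm = −2.5 log₁₀(ratio) = −2.5 log₁₀(73900) = −2.5 × 4.8686 = -12.172

|Δm| ≈ 12.17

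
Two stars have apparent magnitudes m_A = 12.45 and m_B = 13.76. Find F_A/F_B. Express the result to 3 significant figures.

Δm = 12.45 − (13.76) = -1.31
Flux ratio = 10^(−0.4 Δm) = 10^(−0.4 × -1.31) = 10^0.524 = 3.342

F_A/F_B ≈ 3.34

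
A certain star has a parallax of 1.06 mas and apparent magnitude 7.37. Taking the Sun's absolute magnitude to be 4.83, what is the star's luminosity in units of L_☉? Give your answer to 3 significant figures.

d = 1/p = 1000/1.06 mas = 943.4 pc
M = m − 5 log₁₀ d + 5 = 7.37 − 5·2.9747 + 5 = -2.503
M − M_☉ = -2.503 − 4.83 = -7.333
L/L_☉ = 10^(−0.4 × -7.333) = 857.8

L/L_☉ ≈ 858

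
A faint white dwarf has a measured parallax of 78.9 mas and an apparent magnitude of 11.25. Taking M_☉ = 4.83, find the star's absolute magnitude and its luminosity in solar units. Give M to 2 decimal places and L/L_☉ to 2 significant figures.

M ≈ 10.74; L/L_☉ ≈ 4.3×10^-3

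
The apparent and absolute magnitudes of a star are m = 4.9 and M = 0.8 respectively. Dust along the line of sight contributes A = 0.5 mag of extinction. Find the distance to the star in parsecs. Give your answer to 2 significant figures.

m − M = 5 log₁₀(d/10 pc) + A  ⇒  4.9 − (0.8) − 0.5 = 5 log₁₀(d/10)
3.600 = 5 log₁₀(d/10)
log₁₀ d = (m − M − A)/5 + 1 = 1.7200
d = 10^1.7200 = 52.48 pc

d ≈ 52 pc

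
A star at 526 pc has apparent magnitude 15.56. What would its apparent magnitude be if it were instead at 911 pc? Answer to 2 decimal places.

m ≈ 16.75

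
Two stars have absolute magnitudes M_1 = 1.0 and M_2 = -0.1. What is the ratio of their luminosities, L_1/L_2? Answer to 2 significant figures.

L_1/L_2 ≈ 0.36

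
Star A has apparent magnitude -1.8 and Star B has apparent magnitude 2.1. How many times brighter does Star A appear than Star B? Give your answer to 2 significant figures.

36

Δm = -1.8 − (2.1) = -3.9
Flux ratio = 10^(−0.4 Δm) = 10^(−0.4 × -3.9) = 10^1.560 = 36.31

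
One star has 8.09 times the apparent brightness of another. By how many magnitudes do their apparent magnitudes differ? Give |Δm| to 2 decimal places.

Pogson: Δm = −2.5 log₁₀(ratio) = −2.5 log₁₀(8.09) = −2.5 × 0.9079 = -2.270

|Δm| ≈ 2.27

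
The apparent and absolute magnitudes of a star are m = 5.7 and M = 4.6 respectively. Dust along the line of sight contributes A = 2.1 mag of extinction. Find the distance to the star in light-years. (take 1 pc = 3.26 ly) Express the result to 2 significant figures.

d ≈ 21 ly

m − M = 5 log₁₀(d/10 pc) + A  ⇒  5.7 − (4.6) − 2.1 = 5 log₁₀(d/10)
-1.000 = 5 log₁₀(d/10)
log₁₀ d = (m − M − A)/5 + 1 = 0.8000
d = 10^0.8000 = 6.310 pc
= 20.57 ly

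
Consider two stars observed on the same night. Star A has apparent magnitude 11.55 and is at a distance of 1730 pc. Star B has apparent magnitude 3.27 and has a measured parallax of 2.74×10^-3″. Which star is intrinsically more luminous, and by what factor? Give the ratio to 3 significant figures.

Star B is more luminous, by a factor of 91.3.

Star A: M = m − 5 log₁₀ d + 5 = 11.55 − 5·3.2380 + 5 = 0.360
Star B: d = 1/p = 1/2.74×10^-3″ = 365.0 pc
Star B: M = m − 5 log₁₀ d + 5 = 3.27 − 5·2.5622 + 5 = -4.541
ΔM = M_A − M_B = 0.360 − (-4.541) = 4.901; smaller M is more luminous → Star B.
L ratio = 10^(0.4 |ΔM|) = 10^1.960 = 91.29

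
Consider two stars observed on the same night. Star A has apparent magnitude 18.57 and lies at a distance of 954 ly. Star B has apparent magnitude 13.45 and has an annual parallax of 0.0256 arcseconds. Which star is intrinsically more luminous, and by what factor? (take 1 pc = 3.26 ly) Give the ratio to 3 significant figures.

Star A: d = 954 ly / 3.26 = 292.6 pc
Star A: M = m − 5 log₁₀ d + 5 = 18.57 − 5·2.4663 + 5 = 11.238
Star B: d = 1/p = 1/0.0256″ = 39.06 pc
Star B: M = m − 5 log₁₀ d + 5 = 13.45 − 5·1.5918 + 5 = 10.491
ΔM = M_A − M_B = 11.238 − (10.491) = 0.747; smaller M is more luminous → Star B.
L ratio = 10^(0.4 |ΔM|) = 10^0.299 = 1.990

Star B is more luminous, by a factor of 1.99.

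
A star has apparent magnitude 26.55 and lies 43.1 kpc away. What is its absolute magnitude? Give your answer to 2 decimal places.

M ≈ 8.38

d = 43.1 kpc = 43100 pc
5 log₁₀(d/10 pc) = 5 log₁₀(43100) − 5 = 18.172
M = m − 5 log₁₀(d/10) = 26.55 − 18.172 = 8.378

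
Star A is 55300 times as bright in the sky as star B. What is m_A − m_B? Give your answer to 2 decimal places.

m_A − m_B ≈ -11.86

Pogson: Δm = −2.5 log₁₀(ratio) = −2.5 log₁₀(55300) = −2.5 × 4.7427 = -11.857
Star A is brighter, so it has the smaller magnitude: the difference is negative.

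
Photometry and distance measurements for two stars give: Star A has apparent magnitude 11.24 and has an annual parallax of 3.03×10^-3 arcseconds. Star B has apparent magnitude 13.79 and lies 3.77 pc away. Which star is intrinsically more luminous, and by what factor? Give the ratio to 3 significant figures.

Star A: d = 1/p = 1/3.03×10^-3″ = 330.0 pc
Star A: M = m − 5 log₁₀ d + 5 = 11.24 − 5·2.5186 + 5 = 3.647
Star B: M = m − 5 log₁₀ d + 5 = 13.79 − 5·0.5763 + 5 = 15.908
ΔM = M_A − M_B = 3.647 − (15.908) = -12.261; smaller M is more luminous → Star A.
L ratio = 10^(0.4 |ΔM|) = 10^4.904 = 80250

Star A is more luminous, by a factor of 80200.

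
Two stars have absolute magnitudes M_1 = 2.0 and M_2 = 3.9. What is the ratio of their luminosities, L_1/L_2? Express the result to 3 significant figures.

ΔM = M_1 − M_2 = -1.9
L_1/L_2 = 10^(−0.4 ΔM) = 10^0.760 = 5.754

L_1/L_2 ≈ 5.75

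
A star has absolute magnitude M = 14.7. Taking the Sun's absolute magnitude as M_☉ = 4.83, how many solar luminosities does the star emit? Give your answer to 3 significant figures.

M − M_☉ = 14.7 − 4.83 = 9.870
L/L_☉ = 10^(−0.4 (M − M_☉)) = 10^-3.948 = 1.127×10^-4

L/L_☉ ≈ 1.13×10^-4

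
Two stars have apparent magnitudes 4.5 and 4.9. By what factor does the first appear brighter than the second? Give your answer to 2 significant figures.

1.4

Δm = 4.5 − (4.9) = -0.4
Flux ratio = 10^(−0.4 Δm) = 10^(−0.4 × -0.4) = 10^0.160 = 1.445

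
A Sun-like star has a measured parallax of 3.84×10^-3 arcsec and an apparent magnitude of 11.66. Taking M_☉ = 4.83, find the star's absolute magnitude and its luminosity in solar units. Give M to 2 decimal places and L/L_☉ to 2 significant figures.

M ≈ 4.58; L/L_☉ ≈ 1.3

d = 1/p = 1/3.84×10^-3″ = 260.4 pc
M = m − 5 log₁₀ d + 5 = 11.66 − 5·2.4157 + 5 = 4.582
M − M_☉ = 4.582 − 4.83 = -0.248
L/L_☉ = 10^(−0.4 × -0.248) = 1.257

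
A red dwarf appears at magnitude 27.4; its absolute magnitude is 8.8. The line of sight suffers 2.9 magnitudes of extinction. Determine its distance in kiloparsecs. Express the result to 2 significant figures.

m − M = 5 log₁₀(d/10 pc) + A  ⇒  27.4 − (8.8) − 2.9 = 5 log₁₀(d/10)
15.700 = 5 log₁₀(d/10)
log₁₀ d = (m − M − A)/5 + 1 = 4.1400
d = 10^4.1400 = 13800 pc
= 13.80 kpc

d ≈ 14 kpc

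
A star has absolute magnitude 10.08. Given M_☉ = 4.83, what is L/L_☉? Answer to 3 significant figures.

M − M_☉ = 10.08 − 4.83 = 5.250
L/L_☉ = 10^(−0.4 (M − M_☉)) = 10^-2.100 = 7.943×10^-3

L/L_☉ ≈ 7.94×10^-3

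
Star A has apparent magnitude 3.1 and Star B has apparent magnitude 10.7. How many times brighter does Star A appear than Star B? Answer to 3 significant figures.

Magnitude difference = -7.6
Flux ratio = 10^(−0.4 Δm) = 10^(−0.4 × -7.6) = 10^3.040 = 1096

1100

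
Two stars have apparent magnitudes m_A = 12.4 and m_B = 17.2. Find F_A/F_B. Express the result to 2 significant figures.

F_A/F_B ≈ 83

Magnitude difference = -4.8
Flux ratio = 10^(−0.4 Δm) = 10^(−0.4 × -4.8) = 10^1.920 = 83.18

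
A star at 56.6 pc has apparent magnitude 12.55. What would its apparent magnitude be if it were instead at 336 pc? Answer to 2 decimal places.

m ≈ 16.42

Flux ∝ 1/d², so Δm = 5 log₁₀(d₂/d₁) = 5 log₁₀(336/56.6) = 3.868
m₂ = m₁ + Δm = 12.55 + (3.868) = 16.418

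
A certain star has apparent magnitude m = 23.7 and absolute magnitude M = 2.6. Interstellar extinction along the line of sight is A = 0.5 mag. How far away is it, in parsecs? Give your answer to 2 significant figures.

m − M = 5 log₁₀(d/10 pc) + A  ⇒  23.7 − (2.6) − 0.5 = 5 log₁₀(d/10)
20.600 = 5 log₁₀(d/10)
log₁₀ d = (m − M − A)/5 + 1 = 5.1200
d = 10^5.1200 = 131800 pc

d ≈ 130000 pc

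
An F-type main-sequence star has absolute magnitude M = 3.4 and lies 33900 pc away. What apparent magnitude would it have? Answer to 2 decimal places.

m = M + 5 log₁₀ d − 5 = 3.4 + 5·4.5302 − 5 = 21.051

m ≈ 21.05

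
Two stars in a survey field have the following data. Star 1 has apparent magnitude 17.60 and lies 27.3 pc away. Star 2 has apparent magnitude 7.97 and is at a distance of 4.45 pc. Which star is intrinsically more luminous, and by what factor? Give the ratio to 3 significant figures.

Star 1: M = m − 5 log₁₀ d + 5 = 17.60 − 5·1.4362 + 5 = 15.419
Star 2: M = m − 5 log₁₀ d + 5 = 7.97 − 5·0.6484 + 5 = 9.728
ΔM = M_1 − M_2 = 15.419 − (9.728) = 5.691; smaller M is more luminous → Star 2.
L ratio = 10^(0.4 |ΔM|) = 10^2.276 = 189.0

Star 2 is more luminous, by a factor of 189.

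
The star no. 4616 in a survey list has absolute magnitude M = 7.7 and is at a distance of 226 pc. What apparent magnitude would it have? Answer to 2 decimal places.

m = M + 5 log₁₀ d − 5 = 7.7 + 5·2.3541 − 5 = 14.471

m ≈ 14.47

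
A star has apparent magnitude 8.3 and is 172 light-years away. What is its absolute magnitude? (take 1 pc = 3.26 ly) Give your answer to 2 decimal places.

d = 172 ly / 3.26 = 52.76 pc
5 log₁₀(d/10 pc) = 5 log₁₀(52.76) − 5 = 3.612
M = m − 5 log₁₀(d/10) = 8.3 − 3.612 = 4.688

M ≈ 4.69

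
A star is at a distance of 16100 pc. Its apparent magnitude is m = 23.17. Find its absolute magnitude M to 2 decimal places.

5 log₁₀(d/10 pc) = 5 log₁₀(16100) − 5 = 16.034
M = m − 5 log₁₀(d/10) = 23.17 − 16.034 = 7.136

M ≈ 7.14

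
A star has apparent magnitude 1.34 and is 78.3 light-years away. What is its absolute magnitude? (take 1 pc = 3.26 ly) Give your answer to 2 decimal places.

M ≈ -0.56

d = 78.3 ly / 3.26 = 24.02 pc
5 log₁₀(d/10 pc) = 5 log₁₀(24.02) − 5 = 1.903
M = m − 5 log₁₀(d/10) = 1.34 − 1.903 = -0.563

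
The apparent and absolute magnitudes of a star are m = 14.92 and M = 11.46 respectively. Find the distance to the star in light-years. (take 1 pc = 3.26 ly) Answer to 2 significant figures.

d ≈ 160 ly

Distance modulus: m − M = 14.92 − (11.46) = 3.460
m − M = 5 log₁₀ d − 5
log₁₀ d = (m − M)/5 + 1 = 1.6920
d = 10^1.6920 = 49.20 pc
= 160.4 ly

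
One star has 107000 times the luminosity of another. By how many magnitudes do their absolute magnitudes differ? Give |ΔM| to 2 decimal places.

|ΔM| ≈ 12.57

Pogson: ΔM = −2.5 log₁₀(ratio) = −2.5 log₁₀(107000) = −2.5 × 5.0294 = -12.573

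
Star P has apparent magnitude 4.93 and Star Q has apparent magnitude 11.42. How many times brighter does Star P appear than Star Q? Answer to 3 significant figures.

Δm = 4.93 − (11.42) = -6.49
Flux ratio = 10^(−0.4 Δm) = 10^(−0.4 × -6.49) = 10^2.596 = 394.5

394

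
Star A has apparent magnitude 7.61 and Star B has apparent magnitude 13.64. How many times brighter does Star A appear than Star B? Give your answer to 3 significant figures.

258

Δm = 7.61 − (13.64) = -6.03
Flux ratio = 10^(−0.4 Δm) = 10^(−0.4 × -6.03) = 10^2.412 = 258.2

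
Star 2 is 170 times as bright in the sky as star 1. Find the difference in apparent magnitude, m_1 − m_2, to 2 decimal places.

m_1 − m_2 ≈ 5.58

Pogson: Δm = −2.5 log₁₀(ratio) = −2.5 log₁₀(170) = −2.5 × 2.2304 = -5.576
Star 2 is brighter so has the smaller magnitude: m_1 − m_2 is positive.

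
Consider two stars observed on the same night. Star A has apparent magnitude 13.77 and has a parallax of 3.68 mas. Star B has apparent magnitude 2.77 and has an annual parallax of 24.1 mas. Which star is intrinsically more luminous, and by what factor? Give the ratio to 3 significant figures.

Star B is more luminous, by a factor of 586.

Star A: p = 3.68 mas = 3.68×10^-3″ → d = 1/p = 271.7 pc
Star A: M = m − 5 log₁₀ d + 5 = 13.77 − 5·2.4342 + 5 = 6.599
Star B: p = 24.1 mas = 0.0241″ → d = 1/p = 41.49 pc
Star B: M = m − 5 log₁₀ d + 5 = 2.77 − 5·1.6180 + 5 = -0.320
ΔM = M_A − M_B = 6.599 − (-0.320) = 6.919; smaller M is more luminous → Star B.
L ratio = 10^(0.4 |ΔM|) = 10^2.768 = 585.7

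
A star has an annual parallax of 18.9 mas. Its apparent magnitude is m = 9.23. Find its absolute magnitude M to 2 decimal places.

p = 18.9 mas = 0.0189″ → d = 1/p = 52.91 pc
5 log₁₀(d/10 pc) = 5 log₁₀(52.91) − 5 = 3.618
M = m − 5 log₁₀(d/10) = 9.23 − 3.618 = 5.612

M ≈ 5.61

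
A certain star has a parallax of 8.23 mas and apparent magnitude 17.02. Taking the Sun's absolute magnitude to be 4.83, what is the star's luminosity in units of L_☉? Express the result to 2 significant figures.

d = 1/p = 1000/8.23 mas = 121.5 pc
M = m − 5 log₁₀ d + 5 = 17.02 − 5·2.0846 + 5 = 11.597
M − M_☉ = 11.597 − 4.83 = 6.767
L/L_☉ = 10^(−0.4 × 6.767) = 1.964×10^-3

L/L_☉ ≈ 2.0×10^-3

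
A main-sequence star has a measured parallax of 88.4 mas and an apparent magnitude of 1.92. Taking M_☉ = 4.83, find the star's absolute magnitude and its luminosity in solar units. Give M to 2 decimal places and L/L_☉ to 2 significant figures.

M ≈ 1.65; L/L_☉ ≈ 19

d = 1/p = 1000/88.4 mas = 11.31 pc
M = m − 5 log₁₀ d + 5 = 1.92 − 5·1.0535 + 5 = 1.652
M − M_☉ = 1.652 − 4.83 = -3.178
L/L_☉ = 10^(−0.4 × -3.178) = 18.67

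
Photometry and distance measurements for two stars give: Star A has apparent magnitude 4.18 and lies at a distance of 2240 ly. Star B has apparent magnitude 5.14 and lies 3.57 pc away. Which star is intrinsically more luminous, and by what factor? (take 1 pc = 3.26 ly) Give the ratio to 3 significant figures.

Star A: d = 2240 ly / 3.26 = 687.1 pc
Star A: M = m − 5 log₁₀ d + 5 = 4.18 − 5·2.8370 + 5 = -5.005
Star B: M = m − 5 log₁₀ d + 5 = 5.14 − 5·0.5527 + 5 = 7.377
ΔM = M_A − M_B = -5.005 − (7.377) = -12.382; smaller M is more luminous → Star A.
L ratio = 10^(0.4 |ΔM|) = 10^4.953 = 89690

Star A is more luminous, by a factor of 89700.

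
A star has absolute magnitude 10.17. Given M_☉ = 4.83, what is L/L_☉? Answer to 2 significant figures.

M − M_☉ = 10.17 − 4.83 = 5.340
L/L_☉ = 10^(−0.4 (M − M_☉)) = 10^-2.136 = 7.311×10^-3

L/L_☉ ≈ 7.3×10^-3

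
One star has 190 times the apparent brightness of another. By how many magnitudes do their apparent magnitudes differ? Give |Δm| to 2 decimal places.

|Δm| ≈ 5.70

Pogson: Δm = −2.5 log₁₀(ratio) = −2.5 log₁₀(190) = −2.5 × 2.2788 = -5.697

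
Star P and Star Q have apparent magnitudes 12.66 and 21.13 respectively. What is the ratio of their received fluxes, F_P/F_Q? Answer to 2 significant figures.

F_P/F_Q ≈ 2400

Δm = 12.66 − (21.13) = -8.47
Flux ratio = 10^(−0.4 Δm) = 10^(−0.4 × -8.47) = 10^3.388 = 2443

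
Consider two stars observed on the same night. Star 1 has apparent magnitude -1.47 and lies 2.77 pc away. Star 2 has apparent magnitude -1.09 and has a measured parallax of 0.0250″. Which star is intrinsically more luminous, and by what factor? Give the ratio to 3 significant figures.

Star 2 is more luminous, by a factor of 147.

Star 1: M = m − 5 log₁₀ d + 5 = -1.47 − 5·0.4425 + 5 = 1.318
Star 2: d = 1/p = 1/0.0250″ = 40.00 pc
Star 2: M = m − 5 log₁₀ d + 5 = -1.09 − 5·1.6021 + 5 = -4.100
ΔM = M_1 − M_2 = 1.318 − (-4.100) = 5.418; smaller M is more luminous → Star 2.
L ratio = 10^(0.4 |ΔM|) = 10^2.167 = 146.9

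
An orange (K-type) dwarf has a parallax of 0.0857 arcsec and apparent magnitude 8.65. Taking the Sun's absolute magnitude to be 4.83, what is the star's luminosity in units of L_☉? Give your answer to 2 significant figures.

d = 1/p = 1/0.0857″ = 11.67 pc
M = m − 5 log₁₀ d + 5 = 8.65 − 5·1.0670 + 5 = 8.315
M − M_☉ = 8.315 − 4.83 = 3.485
L/L_☉ = 10^(−0.4 × 3.485) = 0.04037

L/L_☉ ≈ 0.040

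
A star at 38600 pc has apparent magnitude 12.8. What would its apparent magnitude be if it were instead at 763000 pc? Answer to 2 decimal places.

m ≈ 19.28

Flux ∝ 1/d², so Δm = 5 log₁₀(d₂/d₁) = 5 log₁₀(763000/38600) = 6.480
m₂ = m₁ + Δm = 12.8 + (6.480) = 19.280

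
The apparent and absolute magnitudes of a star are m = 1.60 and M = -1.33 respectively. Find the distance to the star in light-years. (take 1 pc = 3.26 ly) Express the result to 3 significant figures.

d ≈ 126 ly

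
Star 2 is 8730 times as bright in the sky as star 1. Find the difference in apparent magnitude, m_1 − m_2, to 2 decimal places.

Pogson: Δm = −2.5 log₁₀(ratio) = −2.5 log₁₀(8730) = −2.5 × 3.9410 = -9.853
Star 2 is brighter so has the smaller magnitude: m_1 − m_2 is positive.

m_1 − m_2 ≈ 9.85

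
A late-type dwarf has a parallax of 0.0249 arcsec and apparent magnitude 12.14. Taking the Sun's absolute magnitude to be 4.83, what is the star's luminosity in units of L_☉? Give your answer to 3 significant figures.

d = 1/p = 1/0.0249″ = 40.16 pc
M = m − 5 log₁₀ d + 5 = 12.14 − 5·1.6038 + 5 = 9.121
M − M_☉ = 9.121 − 4.83 = 4.291
L/L_☉ = 10^(−0.4 × 4.291) = 0.01921

L/L_☉ ≈ 0.0192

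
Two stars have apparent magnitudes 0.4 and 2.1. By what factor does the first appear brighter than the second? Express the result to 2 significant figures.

4.8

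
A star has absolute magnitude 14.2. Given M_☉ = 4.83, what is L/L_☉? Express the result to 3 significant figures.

L/L_☉ ≈ 1.79×10^-4

M − M_☉ = 14.2 − 4.83 = 9.370
L/L_☉ = 10^(−0.4 (M − M_☉)) = 10^-3.748 = 1.786×10^-4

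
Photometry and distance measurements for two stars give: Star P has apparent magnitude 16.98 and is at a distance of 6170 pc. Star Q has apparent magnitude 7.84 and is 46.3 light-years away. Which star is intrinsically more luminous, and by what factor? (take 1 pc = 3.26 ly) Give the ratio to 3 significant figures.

Star P: M = m − 5 log₁₀ d + 5 = 16.98 − 5·3.7903 + 5 = 3.029
Star Q: d = 46.3 ly / 3.26 = 14.20 pc
Star Q: M = m − 5 log₁₀ d + 5 = 7.84 − 5·1.1524 + 5 = 7.078
ΔM = M_P − M_Q = 3.029 − (7.078) = -4.050; smaller M is more luminous → Star P.
L ratio = 10^(0.4 |ΔM|) = 10^1.620 = 41.67

Star P is more luminous, by a factor of 41.7.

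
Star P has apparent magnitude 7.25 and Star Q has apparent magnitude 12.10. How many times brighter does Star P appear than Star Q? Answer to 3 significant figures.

87.1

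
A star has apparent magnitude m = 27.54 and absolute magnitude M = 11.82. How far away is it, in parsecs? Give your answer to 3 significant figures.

Distance modulus: m − M = 27.54 − (11.82) = 15.720
m − M = 5 log₁₀ d − 5
log₁₀ d = (m − M)/5 + 1 = 4.1440
d = 10^4.1440 = 13930 pc

d ≈ 13900 pc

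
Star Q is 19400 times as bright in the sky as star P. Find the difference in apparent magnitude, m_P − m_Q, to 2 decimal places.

Pogson: Δm = −2.5 log₁₀(ratio) = −2.5 log₁₀(19400) = −2.5 × 4.2878 = -10.720
Star Q is brighter so has the smaller magnitude: m_P − m_Q is positive.

m_P − m_Q ≈ 10.72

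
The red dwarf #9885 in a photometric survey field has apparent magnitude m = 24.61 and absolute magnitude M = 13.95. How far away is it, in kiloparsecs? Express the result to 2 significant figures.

d ≈ 1.4 kpc

μ = m − M = 10.660
m − M = 5 log₁₀ d − 5
log₁₀ d = (m − M)/5 + 1 = 3.1320
d = 10^3.1320 = 1355 pc
= 1.355 kpc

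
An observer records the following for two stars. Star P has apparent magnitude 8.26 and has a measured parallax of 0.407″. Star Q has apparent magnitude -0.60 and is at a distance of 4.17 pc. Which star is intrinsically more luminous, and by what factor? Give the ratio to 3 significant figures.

Star P: d = 1/p = 1/0.407″ = 2.457 pc
Star P: M = m − 5 log₁₀ d + 5 = 8.26 − 5·0.3904 + 5 = 11.308
Star Q: M = m − 5 log₁₀ d + 5 = -0.60 − 5·0.6201 + 5 = 1.299
ΔM = M_P − M_Q = 11.308 − (1.299) = 10.009; smaller M is more luminous → Star Q.
L ratio = 10^(0.4 |ΔM|) = 10^4.003 = 10080

Star Q is more luminous, by a factor of 10100.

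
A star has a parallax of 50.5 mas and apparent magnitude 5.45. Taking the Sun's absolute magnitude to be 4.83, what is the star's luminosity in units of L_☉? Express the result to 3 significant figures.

L/L_☉ ≈ 2.22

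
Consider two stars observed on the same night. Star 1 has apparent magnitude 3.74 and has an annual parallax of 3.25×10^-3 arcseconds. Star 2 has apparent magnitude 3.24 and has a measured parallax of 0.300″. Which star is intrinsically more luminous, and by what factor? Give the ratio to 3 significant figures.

Star 1 is more luminous, by a factor of 5380.

Star 1: d = 1/p = 1/3.25×10^-3″ = 307.7 pc
Star 1: M = m − 5 log₁₀ d + 5 = 3.74 − 5·2.4881 + 5 = -3.701
Star 2: d = 1/p = 1/0.300″ = 3.333 pc
Star 2: M = m − 5 log₁₀ d + 5 = 3.24 − 5·0.5229 + 5 = 5.626
ΔM = M_1 − M_2 = -3.701 − (5.626) = -9.326; smaller M is more luminous → Star 1.
L ratio = 10^(0.4 |ΔM|) = 10^3.730 = 5376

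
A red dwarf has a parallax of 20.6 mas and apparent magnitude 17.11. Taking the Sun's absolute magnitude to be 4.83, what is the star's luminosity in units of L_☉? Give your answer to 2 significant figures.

d = 1/p = 1000/20.6 mas = 48.54 pc
M = m − 5 log₁₀ d + 5 = 17.11 − 5·1.6861 + 5 = 13.679
M − M_☉ = 13.679 − 4.83 = 8.849
L/L_☉ = 10^(−0.4 × 8.849) = 2.886×10^-4

L/L_☉ ≈ 2.9×10^-4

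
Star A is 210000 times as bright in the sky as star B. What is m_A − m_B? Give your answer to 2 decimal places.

Pogson: Δm = −2.5 log₁₀(ratio) = −2.5 log₁₀(210000) = −2.5 × 5.3222 = -13.306
Star A is brighter, so it has the smaller magnitude: the difference is negative.

m_A − m_B ≈ -13.31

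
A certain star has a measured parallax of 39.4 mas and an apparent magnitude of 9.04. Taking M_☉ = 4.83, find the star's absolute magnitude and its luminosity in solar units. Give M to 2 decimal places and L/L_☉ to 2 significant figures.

M ≈ 7.02; L/L_☉ ≈ 0.13

d = 1/p = 1000/39.4 mas = 25.38 pc
M = m − 5 log₁₀ d + 5 = 9.04 − 5·1.4045 + 5 = 7.017
M − M_☉ = 7.017 − 4.83 = 2.187
L/L_☉ = 10^(−0.4 × 2.187) = 0.1334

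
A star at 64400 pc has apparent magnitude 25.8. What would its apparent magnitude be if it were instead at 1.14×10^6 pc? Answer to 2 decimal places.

m ≈ 32.04

Flux ∝ 1/d², so Δm = 5 log₁₀(d₂/d₁) = 5 log₁₀(1.14×10^6/64400) = 6.240
m₂ = m₁ + Δm = 25.8 + (6.240) = 32.040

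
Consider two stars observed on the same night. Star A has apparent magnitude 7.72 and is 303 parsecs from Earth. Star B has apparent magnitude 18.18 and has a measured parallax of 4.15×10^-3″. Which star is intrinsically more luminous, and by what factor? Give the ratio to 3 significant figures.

Star A is more luminous, by a factor of 24200.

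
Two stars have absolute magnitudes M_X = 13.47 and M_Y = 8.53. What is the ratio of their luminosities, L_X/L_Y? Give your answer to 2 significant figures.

L_X/L_Y ≈ 0.011

ΔM = M_X − M_Y = 4.94
L_X/L_Y = 10^(−0.4 ΔM) = 10^-1.976 = 0.01057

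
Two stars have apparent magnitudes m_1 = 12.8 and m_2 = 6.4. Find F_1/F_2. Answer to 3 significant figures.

Magnitude difference = 6.4
Flux ratio = 10^(−0.4 Δm) = 10^(−0.4 × 6.4) = 10^-2.560 = 2.754×10^-3

F_1/F_2 ≈ 2.75×10^-3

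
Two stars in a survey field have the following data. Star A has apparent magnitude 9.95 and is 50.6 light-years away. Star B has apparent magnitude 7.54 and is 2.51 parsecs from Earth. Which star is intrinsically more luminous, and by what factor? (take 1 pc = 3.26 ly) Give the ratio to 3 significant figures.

Star A: d = 50.6 ly / 3.26 = 15.52 pc
Star A: M = m − 5 log₁₀ d + 5 = 9.95 − 5·1.1909 + 5 = 8.995
Star B: M = m − 5 log₁₀ d + 5 = 7.54 − 5·0.3997 + 5 = 10.542
ΔM = M_A − M_B = 8.995 − (10.542) = -1.546; smaller M is more luminous → Star A.
L ratio = 10^(0.4 |ΔM|) = 10^0.619 = 4.154

Star A is more luminous, by a factor of 4.15.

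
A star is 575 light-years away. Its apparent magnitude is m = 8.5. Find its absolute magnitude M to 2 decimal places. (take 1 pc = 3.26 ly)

d = 575 ly / 3.26 = 176.4 pc
5 log₁₀(d/10 pc) = 5 log₁₀(176.4) − 5 = 6.232
M = m − 5 log₁₀(d/10) = 8.5 − 6.232 = 2.268

M ≈ 2.27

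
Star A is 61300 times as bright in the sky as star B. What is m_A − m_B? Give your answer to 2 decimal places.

Pogson: Δm = −2.5 log₁₀(ratio) = −2.5 log₁₀(61300) = −2.5 × 4.7875 = -11.969
Star A is brighter, so it has the smaller magnitude: the difference is negative.

m_A − m_B ≈ -11.97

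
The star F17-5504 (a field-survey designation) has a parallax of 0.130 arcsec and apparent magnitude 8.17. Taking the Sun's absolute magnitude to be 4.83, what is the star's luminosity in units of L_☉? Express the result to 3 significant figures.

d = 1/p = 1/0.130″ = 7.692 pc
M = m − 5 log₁₀ d + 5 = 8.17 − 5·0.8861 + 5 = 8.740
M − M_☉ = 8.740 − 4.83 = 3.910
L/L_☉ = 10^(−0.4 × 3.910) = 0.02730

L/L_☉ ≈ 0.0273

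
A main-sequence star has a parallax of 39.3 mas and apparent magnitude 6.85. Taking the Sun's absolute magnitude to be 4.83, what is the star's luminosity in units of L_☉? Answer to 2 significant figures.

L/L_☉ ≈ 1.0

d = 1/p = 1000/39.3 mas = 25.45 pc
M = m − 5 log₁₀ d + 5 = 6.85 − 5·1.4056 + 5 = 4.822
M − M_☉ = 4.822 − 4.83 = -0.008
L/L_☉ = 10^(−0.4 × -0.008) = 1.007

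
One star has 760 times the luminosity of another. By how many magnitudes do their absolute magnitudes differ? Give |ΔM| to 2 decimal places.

Pogson: ΔM = −2.5 log₁₀(ratio) = −2.5 log₁₀(760) = −2.5 × 2.8808 = -7.202

|ΔM| ≈ 7.20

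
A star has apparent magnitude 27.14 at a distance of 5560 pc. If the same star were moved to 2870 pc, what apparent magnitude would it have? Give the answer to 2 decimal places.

m ≈ 25.70

Flux ∝ 1/d², so Δm = 5 log₁₀(d₂/d₁) = 5 log₁₀(2870/5560) = -1.436
m₂ = m₁ + Δm = 27.14 + (-1.436) = 25.704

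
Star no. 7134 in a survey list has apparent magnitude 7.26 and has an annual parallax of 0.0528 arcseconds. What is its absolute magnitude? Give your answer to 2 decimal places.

d = 1/p = 1/0.0528″ = 18.94 pc
5 log₁₀(d/10 pc) = 5 log₁₀(18.94) − 5 = 1.387
M = m − 5 log₁₀(d/10) = 7.26 − 1.387 = 5.873

M ≈ 5.87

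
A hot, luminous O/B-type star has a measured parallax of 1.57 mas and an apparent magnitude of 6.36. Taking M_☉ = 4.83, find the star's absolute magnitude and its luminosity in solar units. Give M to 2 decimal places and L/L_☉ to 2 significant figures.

M ≈ -2.66; L/L_☉ ≈ 990

d = 1/p = 1000/1.57 mas = 636.9 pc
M = m − 5 log₁₀ d + 5 = 6.36 − 5·2.8041 + 5 = -2.661
M − M_☉ = -2.661 − 4.83 = -7.491
L/L_☉ = 10^(−0.4 × -7.491) = 991.3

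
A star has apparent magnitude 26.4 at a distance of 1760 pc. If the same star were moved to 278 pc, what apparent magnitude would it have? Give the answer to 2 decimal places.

Flux ∝ 1/d², so Δm = 5 log₁₀(d₂/d₁) = 5 log₁₀(278/1760) = -4.007
m₂ = m₁ + Δm = 26.4 + (-4.007) = 22.393

m ≈ 22.39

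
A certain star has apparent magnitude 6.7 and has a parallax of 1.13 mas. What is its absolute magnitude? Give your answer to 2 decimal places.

M ≈ -3.03

p = 1.13 mas = 1.13×10^-3″ → d = 1/p = 885.0 pc
5 log₁₀(d/10 pc) = 5 log₁₀(885.0) − 5 = 9.735
M = m − 5 log₁₀(d/10) = 6.7 − 9.735 = -3.035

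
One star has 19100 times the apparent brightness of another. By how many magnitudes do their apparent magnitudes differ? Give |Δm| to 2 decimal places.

|Δm| ≈ 10.70

Pogson: Δm = −2.5 log₁₀(ratio) = −2.5 log₁₀(19100) = −2.5 × 4.2810 = -10.703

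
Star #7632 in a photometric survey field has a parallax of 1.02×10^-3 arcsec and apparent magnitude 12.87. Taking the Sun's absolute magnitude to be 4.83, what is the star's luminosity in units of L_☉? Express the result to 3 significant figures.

L/L_☉ ≈ 5.85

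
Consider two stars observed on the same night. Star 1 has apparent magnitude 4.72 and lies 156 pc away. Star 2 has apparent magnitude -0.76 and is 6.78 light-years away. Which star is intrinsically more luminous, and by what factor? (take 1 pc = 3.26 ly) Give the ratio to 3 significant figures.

Star 1 is more luminous, by a factor of 36.2.

Star 1: M = m − 5 log₁₀ d + 5 = 4.72 − 5·2.1931 + 5 = -1.246
Star 2: d = 6.78 ly / 3.26 = 2.080 pc
Star 2: M = m − 5 log₁₀ d + 5 = -0.76 − 5·0.3180 + 5 = 2.650
ΔM = M_1 − M_2 = -1.246 − (2.650) = -3.896; smaller M is more luminous → Star 1.
L ratio = 10^(0.4 |ΔM|) = 10^1.558 = 36.16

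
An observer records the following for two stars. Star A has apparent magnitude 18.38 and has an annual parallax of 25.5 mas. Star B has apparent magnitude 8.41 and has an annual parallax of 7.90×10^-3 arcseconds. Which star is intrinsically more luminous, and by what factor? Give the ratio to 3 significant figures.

Star A: p = 25.5 mas = 0.0255″ → d = 1/p = 39.22 pc
Star A: M = m − 5 log₁₀ d + 5 = 18.38 − 5·1.5935 + 5 = 15.413
Star B: d = 1/p = 1/7.90×10^-3″ = 126.6 pc
Star B: M = m − 5 log₁₀ d + 5 = 8.41 − 5·2.1024 + 5 = 2.898
ΔM = M_A − M_B = 15.413 − (2.898) = 12.515; smaller M is more luminous → Star B.
L ratio = 10^(0.4 |ΔM|) = 10^5.006 = 101400

Star B is more luminous, by a factor of 101000.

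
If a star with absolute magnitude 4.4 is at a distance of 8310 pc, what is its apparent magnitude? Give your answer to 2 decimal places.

m = M + 5 log₁₀ d − 5 = 4.4 + 5·3.9196 − 5 = 18.998

m ≈ 19.00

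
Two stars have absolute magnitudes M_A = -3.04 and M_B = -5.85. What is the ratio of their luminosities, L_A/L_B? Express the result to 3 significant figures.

L_A/L_B ≈ 0.0752

ΔM = M_A − M_B = 2.81
L_A/L_B = 10^(−0.4 ΔM) = 10^-1.124 = 0.07516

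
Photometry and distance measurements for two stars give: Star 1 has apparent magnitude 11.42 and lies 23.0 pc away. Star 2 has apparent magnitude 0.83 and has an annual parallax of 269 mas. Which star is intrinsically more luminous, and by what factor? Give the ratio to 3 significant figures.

Star 1: M = m − 5 log₁₀ d + 5 = 11.42 − 5·1.3617 + 5 = 9.611
Star 2: p = 269 mas = 0.269″ → d = 1/p = 3.717 pc
Star 2: M = m − 5 log₁₀ d + 5 = 0.83 − 5·0.5702 + 5 = 2.979
ΔM = M_1 − M_2 = 9.611 − (2.979) = 6.633; smaller M is more luminous → Star 2.
L ratio = 10^(0.4 |ΔM|) = 10^2.653 = 449.8

Star 2 is more luminous, by a factor of 450.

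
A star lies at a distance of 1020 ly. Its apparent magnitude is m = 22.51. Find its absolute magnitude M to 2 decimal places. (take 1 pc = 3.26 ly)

M ≈ 15.03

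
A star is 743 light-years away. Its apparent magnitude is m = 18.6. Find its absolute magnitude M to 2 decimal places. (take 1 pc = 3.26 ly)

M ≈ 11.81

d = 743 ly / 3.26 = 227.9 pc
5 log₁₀(d/10 pc) = 5 log₁₀(227.9) − 5 = 6.789
M = m − 5 log₁₀(d/10) = 18.6 − 6.789 = 11.811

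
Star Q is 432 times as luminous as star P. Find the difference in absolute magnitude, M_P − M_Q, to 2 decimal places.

Pogson: ΔM = −2.5 log₁₀(ratio) = −2.5 log₁₀(432) = −2.5 × 2.6355 = -6.589
Star Q is brighter so has the smaller magnitude: M_P − M_Q is positive.

M_P − M_Q ≈ 6.59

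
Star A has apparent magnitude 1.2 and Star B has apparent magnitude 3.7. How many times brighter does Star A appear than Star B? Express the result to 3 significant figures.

Magnitude difference = -2.5
Flux ratio = 10^(−0.4 Δm) = 10^(−0.4 × -2.5) = 10^1.000 = 10.00

10.0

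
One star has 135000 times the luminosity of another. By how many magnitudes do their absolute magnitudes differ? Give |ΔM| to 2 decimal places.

Pogson: ΔM = −2.5 log₁₀(ratio) = −2.5 log₁₀(135000) = −2.5 × 5.1303 = -12.826

|ΔM| ≈ 12.83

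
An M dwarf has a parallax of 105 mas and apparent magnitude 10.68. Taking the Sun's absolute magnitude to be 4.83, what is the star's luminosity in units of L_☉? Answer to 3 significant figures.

d = 1/p = 1000/105 mas = 9.524 pc
M = m − 5 log₁₀ d + 5 = 10.68 − 5·0.9788 + 5 = 10.786
M − M_☉ = 10.786 − 4.83 = 5.956
L/L_☉ = 10^(−0.4 × 5.956) = 4.146×10^-3

L/L_☉ ≈ 4.15×10^-3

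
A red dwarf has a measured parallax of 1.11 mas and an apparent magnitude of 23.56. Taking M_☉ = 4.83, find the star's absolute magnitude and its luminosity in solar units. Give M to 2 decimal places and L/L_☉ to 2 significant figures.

d = 1/p = 1000/1.11 mas = 900.9 pc
M = m − 5 log₁₀ d + 5 = 23.56 − 5·2.9547 + 5 = 13.787
M − M_☉ = 13.787 − 4.83 = 8.957
L/L_☉ = 10^(−0.4 × 8.957) = 2.614×10^-4

M ≈ 13.79; L/L_☉ ≈ 2.6×10^-4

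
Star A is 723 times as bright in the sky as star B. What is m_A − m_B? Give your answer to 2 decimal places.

m_A − m_B ≈ -7.15

Pogson: Δm = −2.5 log₁₀(ratio) = −2.5 log₁₀(723) = −2.5 × 2.8591 = -7.148
Star A is brighter, so it has the smaller magnitude: the difference is negative.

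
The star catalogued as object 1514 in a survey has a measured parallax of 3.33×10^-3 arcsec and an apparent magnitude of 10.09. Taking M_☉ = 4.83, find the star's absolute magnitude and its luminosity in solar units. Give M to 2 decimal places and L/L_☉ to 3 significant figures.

d = 1/p = 1/3.33×10^-3″ = 300.3 pc
M = m − 5 log₁₀ d + 5 = 10.09 − 5·2.4776 + 5 = 2.702
M − M_☉ = 2.702 − 4.83 = -2.128
L/L_☉ = 10^(−0.4 × -2.128) = 7.098

M ≈ 2.70; L/L_☉ ≈ 7.10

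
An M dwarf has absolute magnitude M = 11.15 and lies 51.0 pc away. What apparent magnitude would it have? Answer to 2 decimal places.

m ≈ 14.69

m = M + 5 log₁₀ d − 5 = 11.15 + 5·1.7076 − 5 = 14.688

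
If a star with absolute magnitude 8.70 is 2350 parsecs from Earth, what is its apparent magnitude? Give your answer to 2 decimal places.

m ≈ 20.56

m = M + 5 log₁₀ d − 5 = 8.70 + 5·3.3711 − 5 = 20.555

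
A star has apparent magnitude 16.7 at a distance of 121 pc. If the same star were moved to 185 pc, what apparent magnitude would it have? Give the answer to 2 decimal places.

Flux ∝ 1/d², so Δm = 5 log₁₀(d₂/d₁) = 5 log₁₀(185/121) = 0.922
m₂ = m₁ + Δm = 16.7 + (0.922) = 17.622

m ≈ 17.62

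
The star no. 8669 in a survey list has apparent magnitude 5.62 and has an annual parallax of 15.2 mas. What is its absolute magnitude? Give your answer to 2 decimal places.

M ≈ 1.53

p = 15.2 mas = 0.0152″ → d = 1/p = 65.79 pc
5 log₁₀(d/10 pc) = 5 log₁₀(65.79) − 5 = 4.091
M = m − 5 log₁₀(d/10) = 5.62 − 4.091 = 1.529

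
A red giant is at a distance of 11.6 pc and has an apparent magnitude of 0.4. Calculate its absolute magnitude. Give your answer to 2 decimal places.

5 log₁₀(d/10 pc) = 5 log₁₀(11.60) − 5 = 0.322
M = m − 5 log₁₀(d/10) = 0.4 − 0.322 = 0.078

M ≈ 0.08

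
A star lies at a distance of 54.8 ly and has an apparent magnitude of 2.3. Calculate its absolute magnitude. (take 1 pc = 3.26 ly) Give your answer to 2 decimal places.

d = 54.8 ly / 3.26 = 16.81 pc
5 log₁₀(d/10 pc) = 5 log₁₀(16.81) − 5 = 1.128
M = m − 5 log₁₀(d/10) = 2.3 − 1.128 = 1.172

M ≈ 1.17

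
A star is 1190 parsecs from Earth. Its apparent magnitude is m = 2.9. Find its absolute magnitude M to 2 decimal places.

5 log₁₀(d/10 pc) = 5 log₁₀(1190) − 5 = 10.378
M = m − 5 log₁₀(d/10) = 2.9 − 10.378 = -7.478

M ≈ -7.48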